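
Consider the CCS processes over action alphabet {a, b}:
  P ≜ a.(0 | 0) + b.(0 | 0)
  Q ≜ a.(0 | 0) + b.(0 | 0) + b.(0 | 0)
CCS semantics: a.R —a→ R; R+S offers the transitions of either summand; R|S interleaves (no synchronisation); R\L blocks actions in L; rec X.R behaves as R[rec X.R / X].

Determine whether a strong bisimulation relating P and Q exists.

YES

LTS(P): 2 reachable states
  p0 = a.(0 | 0) + b.(0 | 0) :: ··a··> p1, ··b··> p1
  p1 = 0 | 0 :: ∅
LTS(Q): 2 reachable states
  q0 = a.(0 | 0) + b.(0 | 0) + b.(0 | 0) :: ··a··> q1, ··b··> q1
  q1 = 0 | 0 :: ∅
Partition-refinement fixed point:
  B0 = {p0, q0}
  B1 = {p1, q1}
p0 ∈ B0, q0 ∈ B0 → same block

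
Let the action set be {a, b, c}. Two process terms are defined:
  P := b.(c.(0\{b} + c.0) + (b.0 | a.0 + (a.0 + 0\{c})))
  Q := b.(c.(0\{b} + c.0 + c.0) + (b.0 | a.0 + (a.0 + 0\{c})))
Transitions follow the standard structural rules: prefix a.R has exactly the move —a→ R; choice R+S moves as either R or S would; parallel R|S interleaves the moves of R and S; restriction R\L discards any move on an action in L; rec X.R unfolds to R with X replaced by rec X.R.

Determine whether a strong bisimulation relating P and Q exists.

bisimilar

Reachable graph of P (7 states):
  m0 = b.(c.(0\{b} + c.0) + (b.0 | a.0 + (a.0 + 0\{c}))) :: —b→ m1
  m1 = c.(0\{b} + c.0) + (b.0 | a.0 + (a.0 + 0\{c})) :: —a→ m2, —a→ m3, —b→ m4, —c→ m5
  m2 = 0 :: ∅
  m3 = b.0 | 0 :: —b→ m6
  m4 = 0 | a.0 :: —a→ m6
  m5 = 0\{b} + c.0 :: —c→ m2
  m6 = 0 | 0 :: ∅
Reachable graph of Q (7 states):
  n0 = b.(c.(0\{b} + c.0 + c.0) + (b.0 | a.0 + (a.0 + 0\{c}))) :: —b→ n1
  n1 = c.(0\{b} + c.0 + c.0) + (b.0 | a.0 + (a.0 + 0\{c})) :: —a→ n2, —a→ n3, —b→ n4, —c→ n5
  n2 = 0 :: ∅
  n3 = b.0 | 0 :: —b→ n6
  n4 = 0 | a.0 :: —a→ n6
  n5 = 0\{b} + c.0 + c.0 :: —c→ n2
  n6 = 0 | 0 :: ∅
Bisimilarity quotient blocks:
  B0 = {m0, n0}
  B1 = {m1, n1}
  B2 = {m5, n5}
  B3 = {m2, m6, n2, n6}
  B4 = {m4, n4}
  B5 = {m3, n3}
m0 ∈ B0, n0 ∈ B0 → same block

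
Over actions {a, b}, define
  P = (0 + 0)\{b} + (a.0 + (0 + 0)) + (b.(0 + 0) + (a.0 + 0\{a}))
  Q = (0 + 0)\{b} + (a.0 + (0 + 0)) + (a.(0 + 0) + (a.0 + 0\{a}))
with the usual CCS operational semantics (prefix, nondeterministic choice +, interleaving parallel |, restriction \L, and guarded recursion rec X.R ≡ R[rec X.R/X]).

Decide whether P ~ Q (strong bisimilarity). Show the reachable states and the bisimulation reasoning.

NO

LTS(P): 3 reachable states
  u0 = (0 + 0)\{b} + (a.0 + (0 + 0)) + (b.(0 + 0) + (a.0 + 0\{a})) has moves —a→ u1, —b→ u2
  u1 = 0 has moves (no moves)
  u2 = 0 + 0 has moves (no moves)
LTS(Q): 3 reachable states
  v0 = (0 + 0)\{b} + (a.0 + (0 + 0)) + (a.(0 + 0) + (a.0 + 0\{a})) has moves —a→ v1, —a→ v2
  v1 = 0 has moves (no moves)
  v2 = 0 + 0 has moves (no moves)
Partition-refinement fixed point:
  B0 = {u0}
  B1 = {u1, u2, v1, v2}
  B2 = {v0}
u0 ∈ B0, v0 ∈ B2 → different blocks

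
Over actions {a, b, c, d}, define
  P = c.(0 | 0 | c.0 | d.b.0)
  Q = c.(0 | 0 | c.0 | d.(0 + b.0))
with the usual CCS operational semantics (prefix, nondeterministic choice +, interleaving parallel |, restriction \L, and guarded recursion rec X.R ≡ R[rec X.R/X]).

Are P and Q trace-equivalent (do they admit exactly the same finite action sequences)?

Reachable graph of P (7 states):
  m0 = c.(0 | 0 | c.0 | d.b.0) | -c-> m1
  m1 = 0 | 0 | c.0 | d.b.0 | -c-> m2, -d-> m3
  m2 = 0 | 0 | 0 | d.b.0 | -d-> m4
  m3 = 0 | 0 | c.0 | b.0 | -b-> m5, -c-> m4
  m4 = 0 | 0 | 0 | b.0 | -b-> m6
  m5 = 0 | 0 | c.0 | 0 | -c-> m6
  m6 = 0 | 0 | 0 | 0 | ·
Reachable graph of Q (7 states):
  n0 = c.(0 | 0 | c.0 | d.(0 + b.0)) | -c-> n1
  n1 = 0 | 0 | c.0 | d.(0 + b.0) | -c-> n2, -d-> n3
  n2 = 0 | 0 | 0 | d.(0 + b.0) | -d-> n4
  n3 = 0 | 0 | c.0 | (0 + b.0) | -b-> n5, -c-> n4
  n4 = 0 | 0 | 0 | (0 + b.0) | -b-> n6
  n5 = 0 | 0 | c.0 | 0 | -c-> n6
  n6 = 0 | 0 | 0 | 0 | ·
Bisimilarity quotient blocks:
  B0 = {m0, n0}
  B1 = {m1, n1}
  B2 = {m3, n3}
  B3 = {m5, n5}
  B4 = {m6, n6}
  B5 = {m4, n4}
  B6 = {m2, n2}
m0 ∈ B0, n0 ∈ B0 → same block
Bisimilar ⇒ trace-equivalent.

YES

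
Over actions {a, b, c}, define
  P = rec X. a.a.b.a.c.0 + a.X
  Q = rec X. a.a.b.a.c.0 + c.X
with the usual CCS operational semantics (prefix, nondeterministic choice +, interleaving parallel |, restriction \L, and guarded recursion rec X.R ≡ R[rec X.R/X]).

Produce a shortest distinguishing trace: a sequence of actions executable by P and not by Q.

aaa

LTS(P): 6 reachable states
  s0 = rec X. a.a.b.a.c.0 + a.X → -a-> s0, -a-> s1
  s1 = a.b.a.c.0 → -a-> s2
  s2 = b.a.c.0 → -b-> s3
  s3 = a.c.0 → -a-> s4
  s4 = c.0 → -c-> s5
  s5 = 0 → ∅
LTS(Q): 6 reachable states
  t0 = rec X. a.a.b.a.c.0 + c.X → -a-> t1, -c-> t0
  t1 = a.b.a.c.0 → -a-> t2
  t2 = b.a.c.0 → -b-> t3
  t3 = a.c.0 → -a-> t4
  t4 = c.0 → -c-> t5
  t5 = 0 → ∅
Executing aaa from P (initial set {s0}):
  after a @ step 1: {s0, s1}
  after a @ step 2: {s0, s1, s2}
  after a @ step 3: {s0, s1, s2}
  ✓ P
Executing aaa from Q (initial set {t0}):
  after a @ step 1: {t1}
  after a @ step 2: {t2}
  after a @ step 3: no successor for Q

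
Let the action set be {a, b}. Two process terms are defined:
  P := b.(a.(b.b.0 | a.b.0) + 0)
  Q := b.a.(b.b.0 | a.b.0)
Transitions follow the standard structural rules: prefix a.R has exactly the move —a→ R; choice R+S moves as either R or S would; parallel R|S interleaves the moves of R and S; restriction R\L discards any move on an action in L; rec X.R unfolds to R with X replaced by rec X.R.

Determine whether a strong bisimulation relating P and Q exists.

P ~ Q

LTS(P): 11 reachable states
  m0 = b.(a.(b.b.0 | a.b.0) + 0) → ··b··> m1
  m1 = a.(b.b.0 | a.b.0) + 0 → ··a··> m2
  m2 = b.b.0 | a.b.0 → ··a··> m3, ··b··> m4
  m3 = b.b.0 | b.0 → ··b··> m5, ··b··> m6
  m4 = b.0 | a.b.0 → ··a··> m5, ··b··> m7
  m5 = b.0 | b.0 → ··b··> m8, ··b··> m9
  m6 = b.b.0 | 0 → ··b··> m9
  m7 = 0 | a.b.0 → ··a··> m8
  m8 = 0 | b.0 → ··b··> m10
  m9 = b.0 | 0 → ··b··> m10
  m10 = 0 | 0 → ∅
LTS(Q): 11 reachable states
  n0 = b.a.(b.b.0 | a.b.0) → ··b··> n1
  n1 = a.(b.b.0 | a.b.0) → ··a··> n2
  n2 = b.b.0 | a.b.0 → ··a··> n3, ··b··> n4
  n3 = b.b.0 | b.0 → ··b··> n5, ··b··> n6
  n4 = b.0 | a.b.0 → ··a··> n5, ··b··> n7
  n5 = b.0 | b.0 → ··b··> n8, ··b··> n9
  n6 = b.b.0 | 0 → ··b··> n9
  n7 = 0 | a.b.0 → ··a··> n8
  n8 = 0 | b.0 → ··b··> n10
  n9 = b.0 | 0 → ··b··> n10
  n10 = 0 | 0 → ∅
Partition-refinement fixed point:
  B0 = {m0, n0}
  B1 = {m1, n1}
  B2 = {m2, n2}
  B3 = {m4, n4}
  B4 = {m5, m6, n5, n6}
  B5 = {m8, m9, n8, n9}
  B6 = {m10, n10}
  B7 = {m7, n7}
  B8 = {m3, n3}
m0 ∈ B0, n0 ∈ B0 → same block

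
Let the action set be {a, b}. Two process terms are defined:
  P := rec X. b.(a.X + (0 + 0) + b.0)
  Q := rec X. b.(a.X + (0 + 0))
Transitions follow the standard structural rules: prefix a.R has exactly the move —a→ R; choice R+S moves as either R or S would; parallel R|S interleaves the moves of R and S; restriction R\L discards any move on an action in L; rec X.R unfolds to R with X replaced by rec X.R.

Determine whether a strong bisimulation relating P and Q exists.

NO

P's transition system — 3 states:
  u0 = rec X. b.(a.X + (0 + 0) + b.0) has moves ··b··> u1
  u1 = a.(rec X. b.(a.X + (0 + 0) + b.0)) + (0 + 0) + b.0 has moves ··a··> u0, ··b··> u2
  u2 = 0 has moves (no moves)
Q's transition system — 2 states:
  v0 = rec X. b.(a.X + (0 + 0)) has moves ··b··> v1
  v1 = a.(rec X. b.(a.X + (0 + 0))) + (0 + 0) has moves ··a··> v0
Coarsest stable partition (strong bisimilarity classes):
  B0 = {u0}
  B1 = {u1}
  B2 = {u2}
  B3 = {v0}
  B4 = {v1}
u0 ∈ B0, v0 ∈ B3 → different blocks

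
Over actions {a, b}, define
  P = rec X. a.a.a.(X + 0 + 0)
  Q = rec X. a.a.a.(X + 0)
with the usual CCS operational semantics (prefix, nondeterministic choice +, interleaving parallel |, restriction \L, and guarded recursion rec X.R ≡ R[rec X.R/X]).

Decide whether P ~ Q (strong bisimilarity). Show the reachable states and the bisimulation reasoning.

LTS(P): 4 reachable states
  u0 = rec X. a.a.a.(X + 0 + 0) → --a--▸ u1
  u1 = a.a.((rec X. a.a.a.(X + 0 + 0)) + 0 + 0) → --a--▸ u2
  u2 = a.((rec X. a.a.a.(X + 0 + 0)) + 0 + 0) → --a--▸ u3
  u3 = (rec X. a.a.a.(X + 0 + 0)) + 0 + 0 → --a--▸ u1
LTS(Q): 4 reachable states
  v0 = rec X. a.a.a.(X + 0) → --a--▸ v1
  v1 = a.a.((rec X. a.a.a.(X + 0)) + 0) → --a--▸ v2
  v2 = a.((rec X. a.a.a.(X + 0)) + 0) → --a--▸ v3
  v3 = (rec X. a.a.a.(X + 0)) + 0 → --a--▸ v1
Partition-refinement fixed point:
  B0 = {u0, u1, u2, u3, v0, v1, v2, v3}
u0 ∈ B0, v0 ∈ B0 → same block

bisimilar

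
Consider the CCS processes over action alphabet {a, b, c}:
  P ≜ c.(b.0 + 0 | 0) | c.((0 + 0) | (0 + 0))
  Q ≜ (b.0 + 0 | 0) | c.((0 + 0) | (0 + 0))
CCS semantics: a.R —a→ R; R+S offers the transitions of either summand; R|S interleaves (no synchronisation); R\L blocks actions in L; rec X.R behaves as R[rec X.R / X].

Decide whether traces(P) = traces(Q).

LTS(P): 6 reachable states
  m0 = c.(b.0 + 0 | 0) | c.((0 + 0) | (0 + 0)) ⊢ ··c··> m1, ··c··> m2
  m1 = (b.0 + 0 | 0) | c.((0 + 0) | (0 + 0)) ⊢ ··b··> m3, ··c··> m4
  m2 = c.(b.0 + 0 | 0) | ((0 + 0) | (0 + 0)) ⊢ ··c··> m4
  m3 = 0 | c.((0 + 0) | (0 + 0)) ⊢ ··c··> m5
  m4 = (b.0 + 0 | 0) | ((0 + 0) | (0 + 0)) ⊢ ··b··> m5
  m5 = 0 | ((0 + 0) | (0 + 0)) ⊢ stopped
LTS(Q): 4 reachable states
  n0 = (b.0 + 0 | 0) | c.((0 + 0) | (0 + 0)) ⊢ ··b··> n1, ··c··> n2
  n1 = 0 | c.((0 + 0) | (0 + 0)) ⊢ ··c··> n3
  n2 = (b.0 + 0 | 0) | ((0 + 0) | (0 + 0)) ⊢ ··b··> n3
  n3 = 0 | ((0 + 0) | (0 + 0)) ⊢ stopped
Trace ⟨cc⟩ through P, begin at {m0}:
  after c @ step 1: {m1, m2}
  after c @ step 2: {m4}
  — P admits the full trace.
Trace ⟨cc⟩ through Q, begin at {n0}:
  after c @ step 1: {n2}
  after c @ step 2: ∅  — Q cannot continue

trace-distinct — witness ⟨cc⟩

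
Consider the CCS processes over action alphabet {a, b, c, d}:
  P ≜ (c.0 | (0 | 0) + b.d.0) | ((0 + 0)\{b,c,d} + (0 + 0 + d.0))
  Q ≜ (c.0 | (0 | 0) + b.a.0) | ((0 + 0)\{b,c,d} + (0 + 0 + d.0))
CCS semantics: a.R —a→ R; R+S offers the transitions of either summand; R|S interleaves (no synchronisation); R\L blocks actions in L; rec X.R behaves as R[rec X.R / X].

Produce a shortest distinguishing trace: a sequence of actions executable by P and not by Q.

Reachable graph of P (8 states):
  s0 = (c.0 | (0 | 0) + b.d.0) | ((0 + 0)\{b,c,d} + (0 + 0 + d.0)) :: =b=> s1, =c=> s2, =d=> s3
  s1 = d.0 | ((0 + 0)\{b,c,d} + (0 + 0 + d.0)) :: =d=> s4, =d=> s5
  s2 = 0 | (0 | 0) | ((0 + 0)\{b,c,d} + (0 + 0 + d.0)) :: =d=> s6
  s3 = (c.0 | (0 | 0) + b.d.0) | 0 :: =b=> s5, =c=> s6
  s4 = 0 | ((0 + 0)\{b,c,d} + (0 + 0 + d.0)) :: =d=> s7
  s5 = d.0 | 0 :: =d=> s7
  s6 = 0 | (0 | 0) | 0 :: ·
  s7 = 0 | 0 :: ·
Reachable graph of Q (8 states):
  t0 = (c.0 | (0 | 0) + b.a.0) | ((0 + 0)\{b,c,d} + (0 + 0 + d.0)) :: =b=> t1, =c=> t2, =d=> t3
  t1 = a.0 | ((0 + 0)\{b,c,d} + (0 + 0 + d.0)) :: =a=> t4, =d=> t5
  t2 = 0 | (0 | 0) | ((0 + 0)\{b,c,d} + (0 + 0 + d.0)) :: =d=> t6
  t3 = (c.0 | (0 | 0) + b.a.0) | 0 :: =b=> t5, =c=> t6
  t4 = 0 | ((0 + 0)\{b,c,d} + (0 + 0 + d.0)) :: =d=> t7
  t5 = a.0 | 0 :: =a=> t7
  t6 = 0 | (0 | 0) | 0 :: ·
  t7 = 0 | 0 :: ·
Executing bdd from P (initial set {s0}):
  step 1 (b): {s1}
  step 2 (d): {s4, s5}
  step 3 (d): {s7}
  ✓ P
Executing bdd from Q (initial set {t0}):
  step 1 (b): {t1}
  step 2 (d): {t5}
  step 3 (d): no successor for Q

bdd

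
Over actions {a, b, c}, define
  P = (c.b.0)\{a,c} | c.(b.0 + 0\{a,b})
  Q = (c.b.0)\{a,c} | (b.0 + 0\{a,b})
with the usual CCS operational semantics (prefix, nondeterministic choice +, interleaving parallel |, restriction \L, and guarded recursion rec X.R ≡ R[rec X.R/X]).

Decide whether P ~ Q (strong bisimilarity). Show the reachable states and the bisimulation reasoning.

NO

Reachable graph of P (3 states):
  s0 = (c.b.0)\{a,c} | c.(b.0 + 0\{a,b}) → =c=> s1
  s1 = (c.b.0)\{a,c} | (b.0 + 0\{a,b}) → =b=> s2
  s2 = (c.b.0)\{a,c} | 0 → ∅
Reachable graph of Q (2 states):
  t0 = (c.b.0)\{a,c} | (b.0 + 0\{a,b}) → =b=> t1
  t1 = (c.b.0)\{a,c} | 0 → ∅
Coarsest stable partition (strong bisimilarity classes):
  B0 = {s0}
  B1 = {s1, t0}
  B2 = {s2, t1}
s0 ∈ B0, t0 ∈ B1 → different blocks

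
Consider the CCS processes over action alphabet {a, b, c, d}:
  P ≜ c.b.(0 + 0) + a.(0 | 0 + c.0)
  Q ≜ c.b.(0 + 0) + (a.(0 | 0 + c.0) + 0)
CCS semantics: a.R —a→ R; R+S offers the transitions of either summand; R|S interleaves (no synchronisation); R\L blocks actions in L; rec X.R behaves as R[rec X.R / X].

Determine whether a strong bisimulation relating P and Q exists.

Reachable graph of P (5 states):
  p0 = c.b.(0 + 0) + a.(0 | 0 + c.0) | --a--▸ p1, --c--▸ p2
  p1 = 0 | 0 + c.0 | --c--▸ p3
  p2 = b.(0 + 0) | --b--▸ p4
  p3 = 0 | ·
  p4 = 0 + 0 | ·
Reachable graph of Q (5 states):
  q0 = c.b.(0 + 0) + (a.(0 | 0 + c.0) + 0) | --a--▸ q1, --c--▸ q2
  q1 = 0 | 0 + c.0 | --c--▸ q3
  q2 = b.(0 + 0) | --b--▸ q4
  q3 = 0 | ·
  q4 = 0 + 0 | ·
Coarsest stable partition (strong bisimilarity classes):
  B0 = {p0, q0}
  B1 = {p2, q2}
  B2 = {p3, p4, q3, q4}
  B3 = {p1, q1}
p0 ∈ B0, q0 ∈ B0 → same block

YES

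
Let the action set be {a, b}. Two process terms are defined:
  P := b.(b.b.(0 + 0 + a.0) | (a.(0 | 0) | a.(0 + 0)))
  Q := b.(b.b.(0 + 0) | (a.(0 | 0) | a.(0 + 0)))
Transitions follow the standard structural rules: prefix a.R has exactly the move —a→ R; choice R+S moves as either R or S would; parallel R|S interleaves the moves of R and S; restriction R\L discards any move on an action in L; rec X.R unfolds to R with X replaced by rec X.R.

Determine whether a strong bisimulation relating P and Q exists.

LTS(P): 17 reachable states
  m0 = b.(b.b.(0 + 0 + a.0) | (a.(0 | 0) | a.(0 + 0))) ⊢ =b=> m1
  m1 = b.b.(0 + 0 + a.0) | (a.(0 | 0) | a.(0 + 0)) ⊢ =a=> m2, =a=> m3, =b=> m4
  m2 = b.b.(0 + 0 + a.0) | (0 | 0 | a.(0 + 0)) ⊢ =a=> m5, =b=> m6
  m3 = b.b.(0 + 0 + a.0) | (a.(0 | 0) | (0 + 0)) ⊢ =a=> m5, =b=> m7
  m4 = b.(0 + 0 + a.0) | (a.(0 | 0) | a.(0 + 0)) ⊢ =a=> m6, =a=> m7, =b=> m8
  m5 = b.b.(0 + 0 + a.0) | (0 | 0 | (0 + 0)) ⊢ =b=> m9
  m6 = b.(0 + 0 + a.0) | (0 | 0 | a.(0 + 0)) ⊢ =a=> m9, =b=> m10
  m7 = b.(0 + 0 + a.0) | (a.(0 | 0) | (0 + 0)) ⊢ =a=> m9, =b=> m11
  m8 = (0 + 0 + a.0) | (a.(0 | 0) | a.(0 + 0)) ⊢ =a=> m10, =a=> m11, =a=> m12
  m9 = b.(0 + 0 + a.0) | (0 | 0 | (0 + 0)) ⊢ =b=> m13
  m10 = (0 + 0 + a.0) | (0 | 0 | a.(0 + 0)) ⊢ =a=> m13, =a=> m14
  m11 = (0 + 0 + a.0) | (a.(0 | 0) | (0 + 0)) ⊢ =a=> m13, =a=> m15
  m12 = 0 | (a.(0 | 0) | a.(0 + 0)) ⊢ =a=> m14, =a=> m15
  m13 = (0 + 0 + a.0) | (0 | 0 | (0 + 0)) ⊢ =a=> m16
  m14 = 0 | (0 | 0 | a.(0 + 0)) ⊢ =a=> m16
  m15 = 0 | (a.(0 | 0) | (0 + 0)) ⊢ =a=> m16
  m16 = 0 | (0 | 0 | (0 + 0)) ⊢ ·
LTS(Q): 13 reachable states
  n0 = b.(b.b.(0 + 0) | (a.(0 | 0) | a.(0 + 0))) ⊢ =b=> n1
  n1 = b.b.(0 + 0) | (a.(0 | 0) | a.(0 + 0)) ⊢ =a=> n2, =a=> n3, =b=> n4
  n2 = b.b.(0 + 0) | (0 | 0 | a.(0 + 0)) ⊢ =a=> n5, =b=> n6
  n3 = b.b.(0 + 0) | (a.(0 | 0) | (0 + 0)) ⊢ =a=> n5, =b=> n7
  n4 = b.(0 + 0) | (a.(0 | 0) | a.(0 + 0)) ⊢ =a=> n6, =a=> n7, =b=> n8
  n5 = b.b.(0 + 0) | (0 | 0 | (0 + 0)) ⊢ =b=> n9
  n6 = b.(0 + 0) | (0 | 0 | a.(0 + 0)) ⊢ =a=> n9, =b=> n10
  n7 = b.(0 + 0) | (a.(0 | 0) | (0 + 0)) ⊢ =a=> n9, =b=> n11
  n8 = (0 + 0) | (a.(0 | 0) | a.(0 + 0)) ⊢ =a=> n10, =a=> n11
  n9 = b.(0 + 0) | (0 | 0 | (0 + 0)) ⊢ =b=> n12
  n10 = (0 + 0) | (0 | 0 | a.(0 + 0)) ⊢ =a=> n12
  n11 = (0 + 0) | (a.(0 | 0) | (0 + 0)) ⊢ =a=> n12
  n12 = (0 + 0) | (0 | 0 | (0 + 0)) ⊢ ·
Partition-refinement fixed point:
  B0 = {m0}
  B1 = {m1}
  B2 = {m2, m3}
  B3 = {m6, m7}
  B4 = {m10, m11, m12, n8}
  B5 = {m13, m14, m15, n10, n11}
  B6 = {m16, n12}
  B7 = {m9}
  B8 = {m5}
  B9 = {m4}
  B10 = {m8}
  B11 = {n0}
  B12 = {n1}
  B13 = {n4}
  B14 = {n6, n7}
  B15 = {n9}
  B16 = {n2, n3}
  B17 = {n5}
m0 ∈ B0, n0 ∈ B11 → different blocks

NO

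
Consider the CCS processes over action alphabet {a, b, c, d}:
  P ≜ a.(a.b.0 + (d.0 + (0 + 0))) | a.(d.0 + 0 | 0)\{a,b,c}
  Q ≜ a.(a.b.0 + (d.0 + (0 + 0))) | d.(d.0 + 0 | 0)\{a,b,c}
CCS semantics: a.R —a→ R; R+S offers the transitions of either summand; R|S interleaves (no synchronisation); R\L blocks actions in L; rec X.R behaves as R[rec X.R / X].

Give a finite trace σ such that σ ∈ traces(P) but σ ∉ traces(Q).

aaa

P's transition system — 12 states:
  p0 = a.(a.b.0 + (d.0 + (0 + 0))) | a.(d.0 + 0 | 0)\{a,b,c} → —a→ p1, —a→ p2
  p1 = (a.b.0 + (d.0 + (0 + 0))) | a.(d.0 + 0 | 0)\{a,b,c} → —a→ p3, —a→ p4, —d→ p5
  p2 = a.(a.b.0 + (d.0 + (0 + 0))) | (d.0 + 0 | 0)\{a,b,c} → —a→ p3, —d→ p6
  p3 = (a.b.0 + (d.0 + (0 + 0))) | (d.0 + 0 | 0)\{a,b,c} → —a→ p7, —d→ p8, —d→ p9
  p4 = b.0 | a.(d.0 + 0 | 0)\{a,b,c} → —a→ p7, —b→ p5
  p5 = 0 | a.(d.0 + 0 | 0)\{a,b,c} → —a→ p9
  p6 = a.(a.b.0 + (d.0 + (0 + 0))) | 0\{a,b,c} → —a→ p8
  p7 = b.0 | (d.0 + 0 | 0)\{a,b,c} → —b→ p9, —d→ p10
  p8 = (a.b.0 + (d.0 + (0 + 0))) | 0\{a,b,c} → —a→ p10, —d→ p11
  p9 = 0 | (d.0 + 0 | 0)\{a,b,c} → —d→ p11
  p10 = b.0 | 0\{a,b,c} → —b→ p11
  p11 = 0 | 0\{a,b,c} → (no moves)
Q's transition system — 12 states:
  q0 = a.(a.b.0 + (d.0 + (0 + 0))) | d.(d.0 + 0 | 0)\{a,b,c} → —a→ q1, —d→ q2
  q1 = (a.b.0 + (d.0 + (0 + 0))) | d.(d.0 + 0 | 0)\{a,b,c} → —a→ q3, —d→ q4, —d→ q5
  q2 = a.(a.b.0 + (d.0 + (0 + 0))) | (d.0 + 0 | 0)\{a,b,c} → —a→ q4, —d→ q6
  q3 = b.0 | d.(d.0 + 0 | 0)\{a,b,c} → —b→ q5, —d→ q7
  q4 = (a.b.0 + (d.0 + (0 + 0))) | (d.0 + 0 | 0)\{a,b,c} → —a→ q7, —d→ q8, —d→ q9
  q5 = 0 | d.(d.0 + 0 | 0)\{a,b,c} → —d→ q9
  q6 = a.(a.b.0 + (d.0 + (0 + 0))) | 0\{a,b,c} → —a→ q8
  q7 = b.0 | (d.0 + 0 | 0)\{a,b,c} → —b→ q9, —d→ q10
  q8 = (a.b.0 + (d.0 + (0 + 0))) | 0\{a,b,c} → —a→ q10, —d→ q11
  q9 = 0 | (d.0 + 0 | 0)\{a,b,c} → —d→ q11
  q10 = b.0 | 0\{a,b,c} → —b→ q11
  q11 = 0 | 0\{a,b,c} → (no moves)
Run σ = ⟨aaa⟩ on P: start {p0}
  step 1 (a): {p1, p2}
  step 2 (a): {p3, p4}
  step 3 (a): {p7}
  ✓ P
Run σ = ⟨aaa⟩ on Q: start {q0}
  step 1 (a): {q1}
  step 2 (a): {q3}
  step 3 (a): ∅ (Q stuck)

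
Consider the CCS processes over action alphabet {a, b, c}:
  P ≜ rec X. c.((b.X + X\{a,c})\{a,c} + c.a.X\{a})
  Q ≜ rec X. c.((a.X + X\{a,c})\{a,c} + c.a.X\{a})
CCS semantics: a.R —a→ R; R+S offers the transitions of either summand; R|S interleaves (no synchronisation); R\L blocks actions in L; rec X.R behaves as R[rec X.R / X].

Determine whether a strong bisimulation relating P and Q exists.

NO

LTS(P): 8 reachable states
  u0 = rec X. c.((b.X + X\{a,c})\{a,c} + c.a.X\{a}) ⊢ =c=> u1
  u1 = (b.(rec X. c.((b.X + X\{a,c})\{a,c} + c.a.X\{a})) + (rec X. c.((b.X + X\{a,c})\{a,c} + c.a.X\{a}))\{a,c})\{a,c} + c.a.(rec X. c.((b.X + X\{a,c})\{a,c} + c.a.X\{a}))\{a} ⊢ =b=> u2, =c=> u3
  u2 = (rec X. c.((b.X + X\{a,c})\{a,c} + c.a.X\{a}))\{a,c} ⊢ ∅
  u3 = a.(rec X. c.((b.X + X\{a,c})\{a,c} + c.a.X\{a}))\{a} ⊢ =a=> u4
  u4 = (rec X. c.((b.X + X\{a,c})\{a,c} + c.a.X\{a}))\{a} ⊢ =c=> u5
  u5 = ((b.(rec X. c.((b.X + X\{a,c})\{a,c} + c.a.X\{a})) + (rec X. c.((b.X + X\{a,c})\{a,c} + c.a.X\{a}))\{a,c})\{a,c} + c.a.(rec X. c.((b.X + X\{a,c})\{a,c} + c.a.X\{a}))\{a})\{a} ⊢ =b=> u6, =c=> u7
  u6 = (rec X. c.((b.X + X\{a,c})\{a,c} + c.a.X\{a}))\{a,c}\{a} ⊢ ∅
  u7 = (a.(rec X. c.((b.X + X\{a,c})\{a,c} + c.a.X\{a}))\{a})\{a} ⊢ ∅
LTS(Q): 6 reachable states
  v0 = rec X. c.((a.X + X\{a,c})\{a,c} + c.a.X\{a}) ⊢ =c=> v1
  v1 = (a.(rec X. c.((a.X + X\{a,c})\{a,c} + c.a.X\{a})) + (rec X. c.((a.X + X\{a,c})\{a,c} + c.a.X\{a}))\{a,c})\{a,c} + c.a.(rec X. c.((a.X + X\{a,c})\{a,c} + c.a.X\{a}))\{a} ⊢ =c=> v2
  v2 = a.(rec X. c.((a.X + X\{a,c})\{a,c} + c.a.X\{a}))\{a} ⊢ =a=> v3
  v3 = (rec X. c.((a.X + X\{a,c})\{a,c} + c.a.X\{a}))\{a} ⊢ =c=> v4
  v4 = ((a.(rec X. c.((a.X + X\{a,c})\{a,c} + c.a.X\{a})) + (rec X. c.((a.X + X\{a,c})\{a,c} + c.a.X\{a}))\{a,c})\{a,c} + c.a.(rec X. c.((a.X + X\{a,c})\{a,c} + c.a.X\{a}))\{a})\{a} ⊢ =c=> v5
  v5 = (a.(rec X. c.((a.X + X\{a,c})\{a,c} + c.a.X\{a}))\{a})\{a} ⊢ ∅
Bisimilarity quotient blocks:
  B0 = {u0}
  B1 = {u1}
  B2 = {u3}
  B3 = {u4}
  B4 = {u5}
  B5 = {u2, u6, u7, v5}
  B6 = {v0}
  B7 = {v1}
  B8 = {v2}
  B9 = {v3}
  B10 = {v4}
u0 ∈ B0, v0 ∈ B6 → different blocks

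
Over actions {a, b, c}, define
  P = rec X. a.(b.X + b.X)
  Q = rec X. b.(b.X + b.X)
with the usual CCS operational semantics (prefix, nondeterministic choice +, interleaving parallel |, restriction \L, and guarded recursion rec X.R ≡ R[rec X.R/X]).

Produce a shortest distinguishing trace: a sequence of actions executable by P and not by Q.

LTS(P): 2 reachable states
  s0 = rec X. a.(b.X + b.X) → —a→ s1
  s1 = b.(rec X. a.(b.X + b.X)) + b.(rec X. a.(b.X + b.X)) → —b→ s0
LTS(Q): 2 reachable states
  t0 = rec X. b.(b.X + b.X) → —b→ t1
  t1 = b.(rec X. b.(b.X + b.X)) + b.(rec X. b.(b.X + b.X)) → —b→ t0
Executing a from P (initial set {s0}):
  step 1 (a): {s1}
  — P admits the full trace.
Executing a from Q (initial set {t0}):
  step 1 (a): no successor for Q

a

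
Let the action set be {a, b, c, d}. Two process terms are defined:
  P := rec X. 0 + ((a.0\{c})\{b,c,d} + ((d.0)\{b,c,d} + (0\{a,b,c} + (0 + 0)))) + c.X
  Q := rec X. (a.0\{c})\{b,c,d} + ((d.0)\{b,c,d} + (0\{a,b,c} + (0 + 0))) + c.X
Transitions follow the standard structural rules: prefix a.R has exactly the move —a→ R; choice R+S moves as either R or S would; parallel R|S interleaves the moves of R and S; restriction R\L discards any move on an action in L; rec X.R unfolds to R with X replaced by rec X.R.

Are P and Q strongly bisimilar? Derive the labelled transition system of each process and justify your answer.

P ~ Q

LTS(P): 2 reachable states
  p0 = rec X. 0 + ((a.0\{c})\{b,c,d} + ((d.0)\{b,c,d} + (0\{a,b,c} + (0 + 0)))) + c.X has moves -a-> p1, -c-> p0
  p1 = 0\{c}\{b,c,d} has moves ∅
LTS(Q): 2 reachable states
  q0 = rec X. (a.0\{c})\{b,c,d} + ((d.0)\{b,c,d} + (0\{a,b,c} + (0 + 0))) + c.X has moves -a-> q1, -c-> q0
  q1 = 0\{c}\{b,c,d} has moves ∅
Bisimilarity quotient blocks:
  B0 = {p0, q0}
  B1 = {p1, q1}
p0 ∈ B0, q0 ∈ B0 → same block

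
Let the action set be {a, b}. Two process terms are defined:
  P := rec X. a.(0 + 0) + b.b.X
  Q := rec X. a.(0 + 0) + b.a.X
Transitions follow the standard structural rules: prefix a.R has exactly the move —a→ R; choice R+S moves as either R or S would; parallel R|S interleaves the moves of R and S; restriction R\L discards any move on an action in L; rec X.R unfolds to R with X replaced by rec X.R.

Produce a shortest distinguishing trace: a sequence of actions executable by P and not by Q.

Reachable graph of P (3 states):
  u0 = rec X. a.(0 + 0) + b.b.X has moves ··a··> u1, ··b··> u2
  u1 = 0 + 0 has moves stopped
  u2 = b.(rec X. a.(0 + 0) + b.b.X) has moves ··b··> u0
Reachable graph of Q (3 states):
  v0 = rec X. a.(0 + 0) + b.a.X has moves ··a··> v1, ··b··> v2
  v1 = 0 + 0 has moves stopped
  v2 = a.(rec X. a.(0 + 0) + b.a.X) has moves ··a··> v0
Trace ⟨bb⟩ through P, begin at {u0}:
  step 1 (b): {u2}
  step 2 (b): {u0}
  ✓ P
Trace ⟨bb⟩ through Q, begin at {v0}:
  step 1 (b): {v2}
  step 2 (b): no successor for Q

bb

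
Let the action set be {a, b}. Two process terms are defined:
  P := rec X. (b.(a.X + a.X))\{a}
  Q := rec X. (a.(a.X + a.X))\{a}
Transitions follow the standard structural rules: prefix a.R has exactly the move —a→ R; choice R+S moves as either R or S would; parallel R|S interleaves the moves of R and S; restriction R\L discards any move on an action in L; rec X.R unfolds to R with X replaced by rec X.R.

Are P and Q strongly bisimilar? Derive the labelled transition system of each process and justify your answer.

Reachable graph of P (2 states):
  u0 = rec X. (b.(a.X + a.X))\{a} → --b--▸ u1
  u1 = (a.(rec X. (b.(a.X + a.X))\{a}) + a.(rec X. (b.(a.X + a.X))\{a}))\{a} → stopped
Reachable graph of Q (1 states):
  v0 = rec X. (a.(a.X + a.X))\{a} → stopped
Partition-refinement fixed point:
  B0 = {u0}
  B1 = {u1, v0}
u0 ∈ B0, v0 ∈ B1 → different blocks

P ≁ Q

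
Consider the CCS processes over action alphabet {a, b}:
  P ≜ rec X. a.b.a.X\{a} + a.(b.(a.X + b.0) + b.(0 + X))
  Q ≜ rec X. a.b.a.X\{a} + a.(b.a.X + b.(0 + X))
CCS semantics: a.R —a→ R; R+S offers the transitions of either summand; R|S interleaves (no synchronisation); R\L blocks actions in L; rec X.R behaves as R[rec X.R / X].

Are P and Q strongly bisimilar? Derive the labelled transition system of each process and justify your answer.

Reachable graph of P (8 states):
  m0 = rec X. a.b.a.X\{a} + a.(b.(a.X + b.0) + b.(0 + X)) | --a--▸ m1, --a--▸ m2
  m1 = b.(a.(rec X. a.b.a.X\{a} + a.(b.(a.X + b.0) + b.(0 + X))) + b.0) + b.(0 + (rec X. a.b.a.X\{a} + a.(b.(a.X + b.0) + b.(0 + X)))) | --b--▸ m3, --b--▸ m4
  m2 = b.a.(rec X. a.b.a.X\{a} + a.(b.(a.X + b.0) + b.(0 + X)))\{a} | --b--▸ m5
  m3 = 0 + (rec X. a.b.a.X\{a} + a.(b.(a.X + b.0) + b.(0 + X))) | --a--▸ m1, --a--▸ m2
  m4 = a.(rec X. a.b.a.X\{a} + a.(b.(a.X + b.0) + b.(0 + X))) + b.0 | --a--▸ m0, --b--▸ m6
  m5 = a.(rec X. a.b.a.X\{a} + a.(b.(a.X + b.0) + b.(0 + X)))\{a} | --a--▸ m7
  m6 = 0 | stopped
  m7 = (rec X. a.b.a.X\{a} + a.(b.(a.X + b.0) + b.(0 + X)))\{a} | stopped
Reachable graph of Q (7 states):
  n0 = rec X. a.b.a.X\{a} + a.(b.a.X + b.(0 + X)) | --a--▸ n1, --a--▸ n2
  n1 = b.a.(rec X. a.b.a.X\{a} + a.(b.a.X + b.(0 + X))) + b.(0 + (rec X. a.b.a.X\{a} + a.(b.a.X + b.(0 + X)))) | --b--▸ n3, --b--▸ n4
  n2 = b.a.(rec X. a.b.a.X\{a} + a.(b.a.X + b.(0 + X)))\{a} | --b--▸ n5
  n3 = 0 + (rec X. a.b.a.X\{a} + a.(b.a.X + b.(0 + X))) | --a--▸ n1, --a--▸ n2
  n4 = a.(rec X. a.b.a.X\{a} + a.(b.a.X + b.(0 + X))) | --a--▸ n0
  n5 = a.(rec X. a.b.a.X\{a} + a.(b.a.X + b.(0 + X)))\{a} | --a--▸ n6
  n6 = (rec X. a.b.a.X\{a} + a.(b.a.X + b.(0 + X)))\{a} | stopped
Coarsest stable partition (strong bisimilarity classes):
  B0 = {m0, m3}
  B1 = {m1}
  B2 = {m4}
  B3 = {m6, m7, n6}
  B4 = {m2, n2}
  B5 = {m5, n5}
  B6 = {n0, n3}
  B7 = {n1}
  B8 = {n4}
m0 ∈ B0, n0 ∈ B6 → different blocks

not bisimilar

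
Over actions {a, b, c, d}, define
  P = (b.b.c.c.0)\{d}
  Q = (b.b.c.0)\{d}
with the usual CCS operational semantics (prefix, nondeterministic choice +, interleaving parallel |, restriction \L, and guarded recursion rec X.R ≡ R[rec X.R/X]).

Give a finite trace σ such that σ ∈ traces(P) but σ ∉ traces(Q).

LTS(P): 5 reachable states
  m0 = (b.b.c.c.0)\{d} | --b--▸ m1
  m1 = (b.c.c.0)\{d} | --b--▸ m2
  m2 = (c.c.0)\{d} | --c--▸ m3
  m3 = (c.0)\{d} | --c--▸ m4
  m4 = 0\{d} | ·
LTS(Q): 4 reachable states
  n0 = (b.b.c.0)\{d} | --b--▸ n1
  n1 = (b.c.0)\{d} | --b--▸ n2
  n2 = (c.0)\{d} | --c--▸ n3
  n3 = 0\{d} | ·
Run σ = ⟨bbcc⟩ on P: start {m0}
  after b @ step 1: {m1}
  after b @ step 2: {m2}
  after c @ step 3: {m3}
  after c @ step 4: {m4}
  ✓ P
Run σ = ⟨bbcc⟩ on Q: start {n0}
  after b @ step 1: {n1}
  after b @ step 2: {n2}
  after c @ step 3: {n3}
  after c @ step 4: ∅ (Q stuck)

bbcc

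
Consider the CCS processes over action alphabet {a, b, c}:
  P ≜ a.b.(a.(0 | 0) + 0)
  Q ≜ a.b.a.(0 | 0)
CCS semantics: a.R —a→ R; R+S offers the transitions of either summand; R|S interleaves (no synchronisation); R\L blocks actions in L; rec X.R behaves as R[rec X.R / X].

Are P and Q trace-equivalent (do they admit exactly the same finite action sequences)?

traces(P) = traces(Q)

Reachable graph of P (4 states):
  m0 = a.b.(a.(0 | 0) + 0) | ··a··> m1
  m1 = b.(a.(0 | 0) + 0) | ··b··> m2
  m2 = a.(0 | 0) + 0 | ··a··> m3
  m3 = 0 | 0 | deadlocked
Reachable graph of Q (4 states):
  n0 = a.b.a.(0 | 0) | ··a··> n1
  n1 = b.a.(0 | 0) | ··b··> n2
  n2 = a.(0 | 0) | ··a··> n3
  n3 = 0 | 0 | deadlocked
Partition-refinement fixed point:
  B0 = {m0, n0}
  B1 = {m1, n1}
  B2 = {m2, n2}
  B3 = {m3, n3}
m0 ∈ B0, n0 ∈ B0 → same block
Bisimilar ⇒ trace-equivalent.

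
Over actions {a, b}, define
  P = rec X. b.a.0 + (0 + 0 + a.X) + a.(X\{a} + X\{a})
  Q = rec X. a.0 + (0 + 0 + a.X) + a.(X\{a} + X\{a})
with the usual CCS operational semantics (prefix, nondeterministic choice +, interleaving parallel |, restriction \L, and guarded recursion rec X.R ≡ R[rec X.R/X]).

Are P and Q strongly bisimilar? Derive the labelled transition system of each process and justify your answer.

NO

P's transition system — 5 states:
  u0 = rec X. b.a.0 + (0 + 0 + a.X) + a.(X\{a} + X\{a}) :: —a→ u0, —a→ u1, —b→ u2
  u1 = (rec X. b.a.0 + (0 + 0 + a.X) + a.(X\{a} + X\{a}))\{a} + (rec X. b.a.0 + (0 + 0 + a.X) + a.(X\{a} + X\{a}))\{a} :: —b→ u3
  u2 = a.0 :: —a→ u4
  u3 = (a.0)\{a} :: ∅
  u4 = 0 :: ∅
Q's transition system — 3 states:
  v0 = rec X. a.0 + (0 + 0 + a.X) + a.(X\{a} + X\{a}) :: —a→ v0, —a→ v1, —a→ v2
  v1 = (rec X. a.0 + (0 + 0 + a.X) + a.(X\{a} + X\{a}))\{a} + (rec X. a.0 + (0 + 0 + a.X) + a.(X\{a} + X\{a}))\{a} :: ∅
  v2 = 0 :: ∅
Coarsest stable partition (strong bisimilarity classes):
  B0 = {u0}
  B1 = {u2}
  B2 = {u3, u4, v1, v2}
  B3 = {u1}
  B4 = {v0}
u0 ∈ B0, v0 ∈ B4 → different blocks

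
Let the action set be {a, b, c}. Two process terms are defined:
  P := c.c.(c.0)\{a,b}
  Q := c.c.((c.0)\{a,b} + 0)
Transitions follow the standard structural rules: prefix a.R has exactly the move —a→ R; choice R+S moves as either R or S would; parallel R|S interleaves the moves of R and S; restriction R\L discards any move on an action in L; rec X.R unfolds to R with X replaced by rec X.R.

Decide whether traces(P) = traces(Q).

LTS(P): 4 reachable states
  p0 = c.c.(c.0)\{a,b} has moves --c--▸ p1
  p1 = c.(c.0)\{a,b} has moves --c--▸ p2
  p2 = (c.0)\{a,b} has moves --c--▸ p3
  p3 = 0\{a,b} has moves deadlocked
LTS(Q): 4 reachable states
  q0 = c.c.((c.0)\{a,b} + 0) has moves --c--▸ q1
  q1 = c.((c.0)\{a,b} + 0) has moves --c--▸ q2
  q2 = (c.0)\{a,b} + 0 has moves --c--▸ q3
  q3 = 0\{a,b} has moves deadlocked
Bisimilarity quotient blocks:
  B0 = {p0, q0}
  B1 = {p1, q1}
  B2 = {p2, q2}
  B3 = {p3, q3}
p0 ∈ B0, q0 ∈ B0 → same block
Bisimilar ⇒ trace-equivalent.

YES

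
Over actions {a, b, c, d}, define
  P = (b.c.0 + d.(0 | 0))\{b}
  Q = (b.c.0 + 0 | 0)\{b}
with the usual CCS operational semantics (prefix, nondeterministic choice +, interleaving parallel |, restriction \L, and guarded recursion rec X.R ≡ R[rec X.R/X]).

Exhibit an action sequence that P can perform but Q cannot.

P's transition system — 2 states:
  u0 = (b.c.0 + d.(0 | 0))\{b} ⊢ ··d··> u1
  u1 = (0 | 0)\{b} ⊢ stopped
Q's transition system — 1 states:
  v0 = (b.c.0 + 0 | 0)\{b} ⊢ stopped
Run σ = ⟨d⟩ on P: start {u0}
  step 1 (d): {u1}
  ✓ P
Run σ = ⟨d⟩ on Q: start {v0}
  step 1 (d): ∅  — Q cannot continue

d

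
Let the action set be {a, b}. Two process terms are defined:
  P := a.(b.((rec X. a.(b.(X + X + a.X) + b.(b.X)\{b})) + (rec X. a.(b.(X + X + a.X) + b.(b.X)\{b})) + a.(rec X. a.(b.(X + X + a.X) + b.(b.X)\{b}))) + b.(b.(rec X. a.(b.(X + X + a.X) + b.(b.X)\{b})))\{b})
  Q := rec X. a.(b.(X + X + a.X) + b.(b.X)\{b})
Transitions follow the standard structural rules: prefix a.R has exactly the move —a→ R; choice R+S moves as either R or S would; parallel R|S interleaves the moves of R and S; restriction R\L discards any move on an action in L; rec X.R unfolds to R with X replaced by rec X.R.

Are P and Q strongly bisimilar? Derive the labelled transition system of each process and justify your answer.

Reachable graph of P (5 states):
  m0 = a.(b.((rec X. a.(b.(X + X + a.X) + b.(b.X)\{b})) + (rec X. a.(b.(X + X + a.X) + b.(b.X)\{b})) + a.(rec X. a.(b.(X + X + a.X) + b.(b.X)\{b}))) + b.(b.(rec X. a.(b.(X + X + a.X) + b.(b.X)\{b})))\{b}) ⊢ -a-> m1
  m1 = b.((rec X. a.(b.(X + X + a.X) + b.(b.X)\{b})) + (rec X. a.(b.(X + X + a.X) + b.(b.X)\{b})) + a.(rec X. a.(b.(X + X + a.X) + b.(b.X)\{b}))) + b.(b.(rec X. a.(b.(X + X + a.X) + b.(b.X)\{b})))\{b} ⊢ -b-> m2, -b-> m3
  m2 = (b.(rec X. a.(b.(X + X + a.X) + b.(b.X)\{b})))\{b} ⊢ (no moves)
  m3 = (rec X. a.(b.(X + X + a.X) + b.(b.X)\{b})) + (rec X. a.(b.(X + X + a.X) + b.(b.X)\{b})) + a.(rec X. a.(b.(X + X + a.X) + b.(b.X)\{b})) ⊢ -a-> m1, -a-> m4
  m4 = rec X. a.(b.(X + X + a.X) + b.(b.X)\{b}) ⊢ -a-> m1
Reachable graph of Q (4 states):
  n0 = rec X. a.(b.(X + X + a.X) + b.(b.X)\{b}) ⊢ -a-> n1
  n1 = b.((rec X. a.(b.(X + X + a.X) + b.(b.X)\{b})) + (rec X. a.(b.(X + X + a.X) + b.(b.X)\{b})) + a.(rec X. a.(b.(X + X + a.X) + b.(b.X)\{b}))) + b.(b.(rec X. a.(b.(X + X + a.X) + b.(b.X)\{b})))\{b} ⊢ -b-> n2, -b-> n3
  n2 = (b.(rec X. a.(b.(X + X + a.X) + b.(b.X)\{b})))\{b} ⊢ (no moves)
  n3 = (rec X. a.(b.(X + X + a.X) + b.(b.X)\{b})) + (rec X. a.(b.(X + X + a.X) + b.(b.X)\{b})) + a.(rec X. a.(b.(X + X + a.X) + b.(b.X)\{b})) ⊢ -a-> n0, -a-> n1
Bisimilarity quotient blocks:
  B0 = {m0, m4, n0}
  B1 = {m1, n1}
  B2 = {m2, n2}
  B3 = {m3, n3}
m0 ∈ B0, n0 ∈ B0 → same block

P ~ Q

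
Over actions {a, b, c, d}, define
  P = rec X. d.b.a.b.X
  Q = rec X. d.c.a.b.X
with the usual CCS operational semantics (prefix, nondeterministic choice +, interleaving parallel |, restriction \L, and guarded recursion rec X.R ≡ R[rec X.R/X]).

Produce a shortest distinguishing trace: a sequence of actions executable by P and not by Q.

P's transition system — 4 states:
  p0 = rec X. d.b.a.b.X has moves —d→ p1
  p1 = b.a.b.(rec X. d.b.a.b.X) has moves —b→ p2
  p2 = a.b.(rec X. d.b.a.b.X) has moves —a→ p3
  p3 = b.(rec X. d.b.a.b.X) has moves —b→ p0
Q's transition system — 4 states:
  q0 = rec X. d.c.a.b.X has moves —d→ q1
  q1 = c.a.b.(rec X. d.c.a.b.X) has moves —c→ q2
  q2 = a.b.(rec X. d.c.a.b.X) has moves —a→ q3
  q3 = b.(rec X. d.c.a.b.X) has moves —b→ q0
Trace ⟨db⟩ through P, begin at {p0}:
  after d @ step 1: {p1}
  after b @ step 2: {p2}
  — P admits the full trace.
Trace ⟨db⟩ through Q, begin at {q0}:
  after d @ step 1: {q1}
  after b @ step 2: ∅  — Q cannot continue

db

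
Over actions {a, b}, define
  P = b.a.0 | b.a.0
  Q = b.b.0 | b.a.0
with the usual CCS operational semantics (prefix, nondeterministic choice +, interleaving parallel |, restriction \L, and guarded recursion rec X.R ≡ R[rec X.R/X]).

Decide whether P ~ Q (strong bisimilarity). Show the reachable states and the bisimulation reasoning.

Reachable graph of P (9 states):
  m0 = b.a.0 | b.a.0 :: -b-> m1, -b-> m2
  m1 = a.0 | b.a.0 :: -a-> m3, -b-> m4
  m2 = b.a.0 | a.0 :: -a-> m5, -b-> m4
  m3 = 0 | b.a.0 :: -b-> m6
  m4 = a.0 | a.0 :: -a-> m6, -a-> m7
  m5 = b.a.0 | 0 :: -b-> m7
  m6 = 0 | a.0 :: -a-> m8
  m7 = a.0 | 0 :: -a-> m8
  m8 = 0 | 0 :: stopped
Reachable graph of Q (9 states):
  n0 = b.b.0 | b.a.0 :: -b-> n1, -b-> n2
  n1 = b.0 | b.a.0 :: -b-> n3, -b-> n4
  n2 = b.b.0 | a.0 :: -a-> n5, -b-> n4
  n3 = 0 | b.a.0 :: -b-> n6
  n4 = b.0 | a.0 :: -a-> n7, -b-> n6
  n5 = b.b.0 | 0 :: -b-> n7
  n6 = 0 | a.0 :: -a-> n8
  n7 = b.0 | 0 :: -b-> n8
  n8 = 0 | 0 :: stopped
Bisimilarity quotient blocks:
  B0 = {m0}
  B1 = {m1, m2}
  B2 = {m3, m5, n3}
  B3 = {m6, m7, n6}
  B4 = {m8, n8}
  B5 = {m4}
  B6 = {n0}
  B7 = {n1}
  B8 = {n4}
  B9 = {n7}
  B10 = {n2}
  B11 = {n5}
m0 ∈ B0, n0 ∈ B6 → different blocks

NO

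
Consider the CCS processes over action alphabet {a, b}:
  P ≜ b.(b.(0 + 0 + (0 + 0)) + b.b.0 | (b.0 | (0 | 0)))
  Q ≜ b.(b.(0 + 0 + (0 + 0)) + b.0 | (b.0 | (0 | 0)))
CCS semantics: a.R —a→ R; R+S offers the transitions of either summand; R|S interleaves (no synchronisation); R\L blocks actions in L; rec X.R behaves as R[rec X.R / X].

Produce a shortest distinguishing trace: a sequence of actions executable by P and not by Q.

P's transition system — 8 states:
  u0 = b.(b.(0 + 0 + (0 + 0)) + b.b.0 | (b.0 | (0 | 0))) has moves --b--▸ u1
  u1 = b.(0 + 0 + (0 + 0)) + b.b.0 | (b.0 | (0 | 0)) has moves --b--▸ u2, --b--▸ u3, --b--▸ u4
  u2 = 0 + 0 + (0 + 0) has moves (no moves)
  u3 = b.0 | (b.0 | (0 | 0)) has moves --b--▸ u5, --b--▸ u6
  u4 = b.b.0 | (0 | (0 | 0)) has moves --b--▸ u6
  u5 = 0 | (b.0 | (0 | 0)) has moves --b--▸ u7
  u6 = b.0 | (0 | (0 | 0)) has moves --b--▸ u7
  u7 = 0 | (0 | (0 | 0)) has moves (no moves)
Q's transition system — 6 states:
  v0 = b.(b.(0 + 0 + (0 + 0)) + b.0 | (b.0 | (0 | 0))) has moves --b--▸ v1
  v1 = b.(0 + 0 + (0 + 0)) + b.0 | (b.0 | (0 | 0)) has moves --b--▸ v2, --b--▸ v3, --b--▸ v4
  v2 = 0 + 0 + (0 + 0) has moves (no moves)
  v3 = 0 | (b.0 | (0 | 0)) has moves --b--▸ v5
  v4 = b.0 | (0 | (0 | 0)) has moves --b--▸ v5
  v5 = 0 | (0 | (0 | 0)) has moves (no moves)
Executing bbbb from P (initial set {u0}):
  step 1 (b): {u1}
  step 2 (b): {u2, u3, u4}
  step 3 (b): {u5, u6}
  step 4 (b): {u7}
  — P admits the full trace.
Executing bbbb from Q (initial set {v0}):
  step 1 (b): {v1}
  step 2 (b): {v2, v3, v4}
  step 3 (b): {v5}
  step 4 (b): ∅  — Q cannot continue

bbbb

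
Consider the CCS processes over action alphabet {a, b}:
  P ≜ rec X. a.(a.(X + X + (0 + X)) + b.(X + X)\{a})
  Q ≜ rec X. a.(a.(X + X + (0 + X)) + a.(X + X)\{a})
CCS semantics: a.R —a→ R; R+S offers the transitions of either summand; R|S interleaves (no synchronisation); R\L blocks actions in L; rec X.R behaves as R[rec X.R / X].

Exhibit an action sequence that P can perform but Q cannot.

Reachable graph of P (4 states):
  m0 = rec X. a.(a.(X + X + (0 + X)) + b.(X + X)\{a}) ⊢ ··a··> m1
  m1 = a.((rec X. a.(a.(X + X + (0 + X)) + b.(X + X)\{a})) + (rec X. a.(a.(X + X + (0 + X)) + b.(X + X)\{a})) + (0 + (rec X. a.(a.(X + X + (0 + X)) + b.(X + X)\{a})))) + b.((rec X. a.(a.(X + X + (0 + X)) + b.(X + X)\{a})) + (rec X. a.(a.(X + X + (0 + X)) + b.(X + X)\{a})))\{a} ⊢ ··a··> m2, ··b··> m3
  m2 = (rec X. a.(a.(X + X + (0 + X)) + b.(X + X)\{a})) + (rec X. a.(a.(X + X + (0 + X)) + b.(X + X)\{a})) + (0 + (rec X. a.(a.(X + X + (0 + X)) + b.(X + X)\{a}))) ⊢ ··a··> m1
  m3 = ((rec X. a.(a.(X + X + (0 + X)) + b.(X + X)\{a})) + (rec X. a.(a.(X + X + (0 + X)) + b.(X + X)\{a})))\{a} ⊢ stopped
Reachable graph of Q (4 states):
  n0 = rec X. a.(a.(X + X + (0 + X)) + a.(X + X)\{a}) ⊢ ··a··> n1
  n1 = a.((rec X. a.(a.(X + X + (0 + X)) + a.(X + X)\{a})) + (rec X. a.(a.(X + X + (0 + X)) + a.(X + X)\{a})) + (0 + (rec X. a.(a.(X + X + (0 + X)) + a.(X + X)\{a})))) + a.((rec X. a.(a.(X + X + (0 + X)) + a.(X + X)\{a})) + (rec X. a.(a.(X + X + (0 + X)) + a.(X + X)\{a})))\{a} ⊢ ··a··> n2, ··a··> n3
  n2 = ((rec X. a.(a.(X + X + (0 + X)) + a.(X + X)\{a})) + (rec X. a.(a.(X + X + (0 + X)) + a.(X + X)\{a})))\{a} ⊢ stopped
  n3 = (rec X. a.(a.(X + X + (0 + X)) + a.(X + X)\{a})) + (rec X. a.(a.(X + X + (0 + X)) + a.(X + X)\{a})) + (0 + (rec X. a.(a.(X + X + (0 + X)) + a.(X + X)\{a}))) ⊢ ··a··> n1
Trace ⟨ab⟩ through P, begin at {m0}:
  [1] a ⇒ {m1}
  [2] b ⇒ {m3}
  — P admits the full trace.
Trace ⟨ab⟩ through Q, begin at {n0}:
  [1] a ⇒ {n1}
  [2] b ⇒ ∅  — Q cannot continue

ab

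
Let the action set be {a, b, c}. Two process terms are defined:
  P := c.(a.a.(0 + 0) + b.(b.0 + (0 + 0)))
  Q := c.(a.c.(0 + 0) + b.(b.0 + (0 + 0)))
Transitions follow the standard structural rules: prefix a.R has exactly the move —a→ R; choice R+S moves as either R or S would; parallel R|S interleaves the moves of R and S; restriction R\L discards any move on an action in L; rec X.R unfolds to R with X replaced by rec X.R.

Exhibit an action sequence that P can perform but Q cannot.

P's transition system — 6 states:
  p0 = c.(a.a.(0 + 0) + b.(b.0 + (0 + 0))) | —c→ p1
  p1 = a.a.(0 + 0) + b.(b.0 + (0 + 0)) | —a→ p2, —b→ p3
  p2 = a.(0 + 0) | —a→ p4
  p3 = b.0 + (0 + 0) | —b→ p5
  p4 = 0 + 0 | stopped
  p5 = 0 | stopped
Q's transition system — 6 states:
  q0 = c.(a.c.(0 + 0) + b.(b.0 + (0 + 0))) | —c→ q1
  q1 = a.c.(0 + 0) + b.(b.0 + (0 + 0)) | —a→ q2, —b→ q3
  q2 = c.(0 + 0) | —c→ q4
  q3 = b.0 + (0 + 0) | —b→ q5
  q4 = 0 + 0 | stopped
  q5 = 0 | stopped
Executing caa from P (initial set {p0}):
  after c @ step 1: {p1}
  after a @ step 2: {p2}
  after a @ step 3: {p4}
  P completes σ.
Executing caa from Q (initial set {q0}):
  after c @ step 1: {q1}
  after a @ step 2: {q2}
  after a @ step 3: no successor for Q

caa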